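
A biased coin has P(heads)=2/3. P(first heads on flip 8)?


Geometric: P(X=8) = (1-p)^(k-1)×p = (1/3)^7×2/3 = 2/6561

P(X=8) = 2/6561 ≈ 0.03%


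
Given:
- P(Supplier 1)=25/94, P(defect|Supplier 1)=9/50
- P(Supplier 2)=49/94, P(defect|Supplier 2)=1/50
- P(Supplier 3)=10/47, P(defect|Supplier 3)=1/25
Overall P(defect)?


P(B) = Σ P(B|Aᵢ)×P(Aᵢ)
  9/50×25/94 = 9/188
  1/50×49/94 = 49/4700
  1/25×10/47 = 2/235
Sum = 157/2350

P(defect) = 157/2350 ≈ 6.68%


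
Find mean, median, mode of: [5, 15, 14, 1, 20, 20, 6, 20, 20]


Sorted: [1, 5, 6, 14, 15, 20, 20, 20, 20]
Mean = 121/9
Median = 15
Freq: {5: 1, 15: 1, 14: 1, 1: 1, 20: 4, 6: 1}
Mode: [20]

Mean=121/9, Median=15, Mode=20


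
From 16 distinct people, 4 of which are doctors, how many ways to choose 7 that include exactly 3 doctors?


Choose 3 of the 4 doctors and 4 of the other 12 people:
C(4,3)×C(12,4) = 4×495 = 1980

1980


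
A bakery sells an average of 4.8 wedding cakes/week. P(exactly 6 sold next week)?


Poisson(λ=4.8): P(X=6) = e^(-λ)×λ^k/k!
= e^(-4.8) × 4.8^6 / 6!
≈ 0.008229747049 × 12230.590464 / 720 ≈ 0.139798

P(X=6) ≈ 0.139798 ≈ 13.98%


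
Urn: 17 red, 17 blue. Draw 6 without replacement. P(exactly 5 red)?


Hypergeometric: C(17,5)×C(17,1)/C(34,6)
= 6188×17/1344904 = 1547/19778

P(X=5) = 1547/19778 ≈ 7.82%


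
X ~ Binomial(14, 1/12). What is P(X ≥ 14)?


P(X ≥ 14) = Σ P(X=i) for i=14..14
P(X=14) = 1/1283918464548864
Sum = 1/1283918464548864

P(X ≥ 14) = 1/1283918464548864 ≈ 0.00%


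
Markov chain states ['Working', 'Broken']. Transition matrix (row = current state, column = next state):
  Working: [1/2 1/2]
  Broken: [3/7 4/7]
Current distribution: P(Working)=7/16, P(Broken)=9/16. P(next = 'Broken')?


P(next=Broken) = Σᵢ P(now=i)×P(i→Broken)
= 7/16×1/2 + 9/16×4/7
= 7/32 + 9/28 = 121/224

P = 121/224 ≈ 0.5402


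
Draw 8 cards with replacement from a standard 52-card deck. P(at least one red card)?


P(not a red card) = 26/52 = 1/2
P(none in 8 draws) = (1/2)^8 = 1/256
P(≥1 red card) = 1 - 1/256 = 255/256

P = 255/256 ≈ 99.61%


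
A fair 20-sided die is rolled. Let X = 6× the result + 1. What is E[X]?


E[die] = (1+20)/2 = 21/2
E[X] = 6×21/2 + 1 = 64

E[X] = 64


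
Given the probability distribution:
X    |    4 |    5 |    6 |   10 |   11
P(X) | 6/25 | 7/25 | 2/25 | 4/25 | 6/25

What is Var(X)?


E[X] = 177/25
E[X²] = 1469/25
Var(X) = E[X²] - (E[X])² = 1469/25 - 31329/625 = 5396/625

Var(X) = 5396/625 ≈ 8.6336


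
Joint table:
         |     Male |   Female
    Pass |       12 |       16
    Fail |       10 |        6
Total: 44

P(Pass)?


P(Pass) = (12+16)/44 = 28/44 = 7/11

P(Pass) = 7/11 ≈ 63.64%


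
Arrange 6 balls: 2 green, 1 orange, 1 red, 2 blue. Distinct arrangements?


6!/(2!×1!×1!×2!) = 180

180


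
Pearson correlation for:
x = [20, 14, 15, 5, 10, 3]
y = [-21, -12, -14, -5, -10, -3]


n=6, Σx=67, Σy=-65, Σxy=-932, Σx²=955, Σy²=915
r = (6×(-932) - 67×(-65))/√((6×955 - 67²)(6×915 - (-65)²))
= -1237/√(1241×1265) = -1237/√1569865 ≈ -1237/1252.9425 ≈ -0.9873

r ≈ -0.9873


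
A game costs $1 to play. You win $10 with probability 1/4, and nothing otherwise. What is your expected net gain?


E[gain] = (10-1)×1/4 + (-1)×3/4
= 9/4 - 3/4 = 3/2

Expected net gain = $3/2 ≈ $1.50


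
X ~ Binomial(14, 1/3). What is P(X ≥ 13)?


P(X ≥ 13) = Σ P(X=i) for i=13..14
P(X=13) = 28/4782969
P(X=14) = 1/4782969
Sum = 29/4782969

P(X ≥ 13) = 29/4782969 ≈ 0.00%


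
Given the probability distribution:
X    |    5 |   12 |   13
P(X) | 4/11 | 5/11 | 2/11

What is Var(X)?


E[X] = 106/11
E[X²] = 1158/11
Var(X) = E[X²] - (E[X])² = 1158/11 - 11236/121 = 1502/121

Var(X) = 1502/121 ≈ 12.4132


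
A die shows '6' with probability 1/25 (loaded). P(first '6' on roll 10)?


Geometric: P(X=10) = (1-p)^(k-1)×p = (24/25)^9×1/25 = 2641807540224/95367431640625

P(X=10) = 2641807540224/95367431640625 ≈ 2.77%


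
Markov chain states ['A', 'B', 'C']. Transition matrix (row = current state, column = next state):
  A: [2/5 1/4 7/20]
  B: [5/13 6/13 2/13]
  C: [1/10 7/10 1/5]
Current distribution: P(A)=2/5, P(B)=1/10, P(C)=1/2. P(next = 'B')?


P(next=B) = Σᵢ P(now=i)×P(i→B)
= 2/5×1/4 + 1/10×6/13 + 1/2×7/10
= 1/10 + 3/65 + 7/20 = 129/260

P = 129/260 ≈ 0.4962


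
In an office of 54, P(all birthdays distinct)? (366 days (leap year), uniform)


P(all different) = Π(366-i)/366 for i=0..53
= (366/366)×(365/366)×...×(313/366)
= 0.016316

P ≈ 0.0163 ≈ 1.63%


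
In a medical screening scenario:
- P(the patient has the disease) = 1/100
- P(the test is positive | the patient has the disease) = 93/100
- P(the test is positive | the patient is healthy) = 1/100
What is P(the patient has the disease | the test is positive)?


Using Bayes' theorem:
P(A|B) = P(B|A)·P(A) / P(B)

P(the test is positive) = 93/100 × 1/100 + 1/100 × 99/100
= 93/10000 + 99/10000 = 12/625

P(the patient has the disease|the test is positive) = (93/10000) / (12/625) = 31/64

P(the patient has the disease|the test is positive) = 31/64 ≈ 48.44%


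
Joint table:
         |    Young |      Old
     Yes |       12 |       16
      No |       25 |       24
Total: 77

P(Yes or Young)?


P(Yes∨Young) = P(Yes) + P(Young) - P(Yes∧Young)
= (28 + 37 - 12)/77 = 53/77

P = 53/77 ≈ 68.83%


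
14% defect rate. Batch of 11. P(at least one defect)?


P(all good) = (43/50)^11 = 929293739471222707/4882812500000000000
P(≥1 defect) = 3953518760528777293/4882812500000000000

P = 3953518760528777293/4882812500000000000 ≈ 80.97%


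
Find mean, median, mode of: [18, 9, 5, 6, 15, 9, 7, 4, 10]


Sorted: [4, 5, 6, 7, 9, 9, 10, 15, 18]
Mean = 83/9
Median = 9
Freq: {18: 1, 9: 2, 5: 1, 6: 1, 15: 1, 7: 1, 4: 1, 10: 1}
Mode: [9]

Mean=83/9, Median=9, Mode=9


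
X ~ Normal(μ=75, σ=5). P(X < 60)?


z = (60-75)/5 = -3.0
P(Z < -3.0) = 0.0013

P(X < 60) ≈ 0.0013


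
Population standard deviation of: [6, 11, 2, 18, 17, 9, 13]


Mean = 76/7
  (6-76/7)²=1156/49
  (11-76/7)²=1/49
  (2-76/7)²=3844/49
  (18-76/7)²=2500/49
  (17-76/7)²=1849/49
  (9-76/7)²=169/49
  (13-76/7)²=225/49
Σ(x-μ)² = 1392/7
σ² = (1392/7)/7 = 1392/49

σ = √(1392/49) ≈ 5.3299


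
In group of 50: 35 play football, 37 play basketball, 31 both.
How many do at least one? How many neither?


|A∪B| = 35+37-31 = 41
Neither = 50-41 = 9

At least one: 41; Neither: 9


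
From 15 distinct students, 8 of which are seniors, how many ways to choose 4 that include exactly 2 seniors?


Choose 2 of the 8 seniors and 2 of the other 7 students:
C(8,2)×C(7,2) = 28×21 = 588

588


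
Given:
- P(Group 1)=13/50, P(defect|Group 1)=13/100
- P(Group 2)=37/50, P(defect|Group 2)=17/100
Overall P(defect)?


P(B) = Σ P(B|Aᵢ)×P(Aᵢ)
  13/100×13/50 = 169/5000
  17/100×37/50 = 629/5000
Sum = 399/2500

P(defect) = 399/2500 ≈ 15.96%


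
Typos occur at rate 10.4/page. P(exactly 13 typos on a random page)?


Poisson(λ=10.4): P(X=13) = e^(-λ)×λ^k/k!
= e^(-10.4) × 10.4^13 / 13!
≈ 3.043248301e-05 × 1.66507350731e+13 / 6227020800 ≈ 0.081375

P(X=13) ≈ 0.081375 ≈ 8.14%


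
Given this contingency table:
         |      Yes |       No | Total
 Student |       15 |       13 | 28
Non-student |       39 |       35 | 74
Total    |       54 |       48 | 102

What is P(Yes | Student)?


P(Yes | Student) = 15/(15+13) = 15/28

P(Yes|Student) = 15/28 ≈ 53.57%


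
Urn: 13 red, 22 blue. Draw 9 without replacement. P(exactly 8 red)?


Hypergeometric: C(13,8)×C(22,1)/C(35,9)
= 1287×22/70607460 = 429/1069810

P(X=8) = 429/1069810 ≈ 0.04%


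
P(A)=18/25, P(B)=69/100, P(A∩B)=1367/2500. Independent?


P(A)×P(B) = 621/1250
P(A∩B) = 1367/2500
Not equal → NOT independent

No, not independent


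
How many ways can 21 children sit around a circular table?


Circular arrangements of 21 distinct objects: fix one position to break rotational symmetry.
(n-1)! = 20! = 2432902008176640000

2432902008176640000


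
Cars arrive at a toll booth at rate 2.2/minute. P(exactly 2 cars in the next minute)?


Poisson(λ=2.2): P(X=2) = e^(-λ)×λ^k/k!
= e^(-2.2) × 2.2^2 / 2!
≈ 0.1108031584 × 4.84 / 2 ≈ 0.268144

P(X=2) ≈ 0.268144 ≈ 26.81%


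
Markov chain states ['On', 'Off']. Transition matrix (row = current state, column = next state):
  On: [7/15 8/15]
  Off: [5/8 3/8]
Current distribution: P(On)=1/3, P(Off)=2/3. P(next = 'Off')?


P(next=Off) = Σᵢ P(now=i)×P(i→Off)
= 1/3×8/15 + 2/3×3/8
= 8/45 + 1/4 = 77/180

P = 77/180 ≈ 0.4278


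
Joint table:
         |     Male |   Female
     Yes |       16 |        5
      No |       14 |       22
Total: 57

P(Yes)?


P(Yes) = (16+5)/57 = 21/57 = 7/19

P(Yes) = 7/19 ≈ 36.84%


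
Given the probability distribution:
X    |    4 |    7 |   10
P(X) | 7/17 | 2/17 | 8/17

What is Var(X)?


E[X] = 122/17
E[X²] = 1010/17
Var(X) = E[X²] - (E[X])² = 1010/17 - 14884/289 = 2286/289

Var(X) = 2286/289 ≈ 7.9100


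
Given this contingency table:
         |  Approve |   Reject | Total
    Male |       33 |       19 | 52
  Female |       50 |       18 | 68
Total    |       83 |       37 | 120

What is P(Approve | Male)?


P(Approve | Male) = 33/(33+19) = 33/52

P(Approve|Male) = 33/52 ≈ 63.46%


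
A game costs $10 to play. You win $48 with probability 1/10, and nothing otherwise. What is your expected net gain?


E[gain] = (48-10)×1/10 + (-10)×9/10
= 19/5 - 9 = -26/5

Expected net gain = $-26/5 ≈ $-5.20


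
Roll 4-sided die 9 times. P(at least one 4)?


P(no 4)^9 = (3/4)^9 = 19683/262144
P(≥1) = 1 - 19683/262144 = 242461/262144

P = 242461/262144 ≈ 92.49%


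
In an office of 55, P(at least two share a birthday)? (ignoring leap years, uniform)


P(all different) = Π(365-i)/365 for i=0..54
= 0.013738
P(match) = 1 - 0.013738 = 0.986262

P ≈ 0.9863 ≈ 98.63%


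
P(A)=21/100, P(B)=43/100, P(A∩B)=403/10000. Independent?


P(A)×P(B) = 903/10000
P(A∩B) = 403/10000
Not equal → NOT independent

No, not independent


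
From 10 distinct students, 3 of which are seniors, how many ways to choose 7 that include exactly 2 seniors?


Choose 2 of the 3 seniors and 5 of the other 7 students:
C(3,2)×C(7,5) = 3×21 = 63

63


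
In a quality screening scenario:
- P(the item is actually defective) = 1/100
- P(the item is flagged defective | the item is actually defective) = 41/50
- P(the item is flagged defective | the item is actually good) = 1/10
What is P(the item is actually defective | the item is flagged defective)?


Using Bayes' theorem:
P(A|B) = P(B|A)·P(A) / P(B)

P(the item is flagged defective) = 41/50 × 1/100 + 1/10 × 99/100
= 41/5000 + 99/1000 = 67/625

P(the item is actually defective|the item is flagged defective) = (41/5000) / (67/625) = 41/536

P(the item is actually defective|the item is flagged defective) = 41/536 ≈ 7.65%


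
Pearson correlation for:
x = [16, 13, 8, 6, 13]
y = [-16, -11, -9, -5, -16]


n=5, Σx=56, Σy=-57, Σxy=-709, Σx²=694, Σy²=739
r = (5×(-709) - 56×(-57))/√((5×694 - 56²)(5×739 - (-57)²))
= -353/√(334×446) = -353/√148964 ≈ -353/385.9585 ≈ -0.9146

r ≈ -0.9146


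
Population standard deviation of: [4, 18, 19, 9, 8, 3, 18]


Mean = 79/7
  (4-79/7)²=2601/49
  (18-79/7)²=2209/49
  (19-79/7)²=2916/49
  (9-79/7)²=256/49
  (8-79/7)²=529/49
  (3-79/7)²=3364/49
  (18-79/7)²=2209/49
Σ(x-μ)² = 2012/7
σ² = (2012/7)/7 = 2012/49

σ = √(2012/49) ≈ 6.4079


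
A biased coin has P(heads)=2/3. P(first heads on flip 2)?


Geometric: P(X=2) = (1-p)^(k-1)×p = (1/3)^1×2/3 = 2/9

P(X=2) = 2/9 ≈ 22.22%


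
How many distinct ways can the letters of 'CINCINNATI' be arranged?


Letters: 10, freq: {'C': 2, 'I': 3, 'N': 3, 'A': 1, 'T': 1}
10!/(2!×3!×3!×1!×1!) = 3628800/72 = 50400

50400


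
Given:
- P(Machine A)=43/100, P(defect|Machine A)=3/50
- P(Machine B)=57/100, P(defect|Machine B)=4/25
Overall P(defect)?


P(B) = Σ P(B|Aᵢ)×P(Aᵢ)
  3/50×43/100 = 129/5000
  4/25×57/100 = 57/625
Sum = 117/1000

P(defect) = 117/1000 ≈ 11.70%


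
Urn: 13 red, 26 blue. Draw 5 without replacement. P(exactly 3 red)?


Hypergeometric: C(13,3)×C(26,2)/C(39,5)
= 286×325/575757 = 7150/44289

P(X=3) = 7150/44289 ≈ 16.14%


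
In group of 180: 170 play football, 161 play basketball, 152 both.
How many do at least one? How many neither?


|A∪B| = 170+161-152 = 179
Neither = 180-179 = 1

At least one: 179; Neither: 1


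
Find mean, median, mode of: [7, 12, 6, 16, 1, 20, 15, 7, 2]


Sorted: [1, 2, 6, 7, 7, 12, 15, 16, 20]
Mean = 86/9
Median = 7
Freq: {7: 2, 12: 1, 6: 1, 16: 1, 1: 1, 20: 1, 15: 1, 2: 1}
Mode: [7]

Mean=86/9, Median=7, Mode=7


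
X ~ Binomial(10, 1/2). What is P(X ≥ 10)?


P(X ≥ 10) = Σ P(X=i) for i=10..10
P(X=10) = 1/1024
Sum = 1/1024

P(X ≥ 10) = 1/1024 ≈ 0.10%


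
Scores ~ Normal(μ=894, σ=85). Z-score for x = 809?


z = (x - μ)/σ = (809 - 894)/85 = -1.0

z = -1.0


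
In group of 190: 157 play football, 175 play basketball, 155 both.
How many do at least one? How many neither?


|A∪B| = 157+175-155 = 177
Neither = 190-177 = 13

At least one: 177; Neither: 13


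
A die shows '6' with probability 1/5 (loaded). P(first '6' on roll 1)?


Geometric: P(X=1) = (1-p)^(k-1)×p = (4/5)^0×1/5 = 1/5

P(X=1) = 1/5 ≈ 20.00%


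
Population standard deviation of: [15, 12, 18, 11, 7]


Mean = 63/5
  (15-63/5)²=144/25
  (12-63/5)²=9/25
  (18-63/5)²=729/25
  (11-63/5)²=64/25
  (7-63/5)²=784/25
Σ(x-μ)² = 346/5
σ² = (346/5)/5 = 346/25

σ = √(346/25) ≈ 3.7202


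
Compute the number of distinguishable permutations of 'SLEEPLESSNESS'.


Letters: 13, freq: {'S': 5, 'L': 2, 'E': 4, 'P': 1, 'N': 1}
13!/(5!×2!×4!×1!×1!) = 6227020800/5760 = 1081080

1081080


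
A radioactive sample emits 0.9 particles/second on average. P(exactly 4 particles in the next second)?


Poisson(λ=0.9): P(X=4) = e^(-λ)×λ^k/k!
= e^(-0.9) × 0.9^4 / 4!
≈ 0.4065696597 × 0.6561 / 24 ≈ 0.011115

P(X=4) ≈ 0.011115 ≈ 1.11%


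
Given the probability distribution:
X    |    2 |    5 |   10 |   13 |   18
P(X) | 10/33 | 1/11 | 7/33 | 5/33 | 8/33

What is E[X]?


E[X] = Σ x·P(X=x)
= (2)×(10/33) + (5)×(1/11) + (10)×(7/33) + (13)×(5/33) + (18)×(8/33)
= 314/33

E[X] = 314/33


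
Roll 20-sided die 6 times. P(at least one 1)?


P(no 1)^6 = (19/20)^6 = 47045881/64000000
P(≥1) = 1 - 47045881/64000000 = 16954119/64000000

P = 16954119/64000000 ≈ 26.49%


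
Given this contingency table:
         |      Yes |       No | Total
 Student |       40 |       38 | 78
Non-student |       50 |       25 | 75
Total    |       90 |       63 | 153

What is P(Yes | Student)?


P(Yes | Student) = 40/(40+38) = 40/78 = 20/39

P(Yes|Student) = 20/39 ≈ 51.28%


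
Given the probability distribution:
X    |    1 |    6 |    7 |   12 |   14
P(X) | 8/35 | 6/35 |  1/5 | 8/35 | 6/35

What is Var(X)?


E[X] = 39/5
E[X²] = 579/7
Var(X) = E[X²] - (E[X])² = 579/7 - 1521/25 = 3828/175

Var(X) = 3828/175 ≈ 21.8743


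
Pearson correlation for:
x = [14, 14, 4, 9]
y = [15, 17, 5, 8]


n=4, Σx=41, Σy=45, Σxy=540, Σx²=489, Σy²=603
r = (4×540 - 41×45)/√((4×489 - 41²)(4×603 - 45²))
= 315/√(275×387) = 315/√106425 ≈ 315/326.2284 ≈ 0.9656

r ≈ 0.9656


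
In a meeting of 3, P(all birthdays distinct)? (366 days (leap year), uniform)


P(all different) = Π(366-i)/366 for i=0..2
= (366/366)×(365/366)×...×(364/366)
= 0.991818

P ≈ 0.9918 ≈ 99.18%


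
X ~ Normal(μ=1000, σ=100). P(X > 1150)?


z = (1150-1000)/100 = 1.5
P(X > 1150) = 1 - P(Z ≤ 1.5) = 1 - 0.9332 = 0.0668

P(X > 1150) ≈ 0.0668


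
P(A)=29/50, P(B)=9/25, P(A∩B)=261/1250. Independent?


P(A)×P(B) = 261/1250
P(A∩B) = 261/1250
Equal ✓ → Independent

Yes, independent


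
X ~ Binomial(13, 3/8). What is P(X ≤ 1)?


P(X ≤ 1) = Σ P(X=i) for i=0..1
P(X=0) = 1220703125/549755813888
P(X=1) = 9521484375/549755813888
Sum = 2685546875/137438953472

P(X ≤ 1) = 2685546875/137438953472 ≈ 1.95%


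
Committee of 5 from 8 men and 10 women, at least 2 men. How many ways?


Count by #men:
  2M,3W: C(8,2)×C(10,3)=3360
  3M,2W: C(8,3)×C(10,2)=2520
  4M,1W: C(8,4)×C(10,1)=700
  5M,0W: C(8,5)×C(10,0)=56
Total = 6636

6636


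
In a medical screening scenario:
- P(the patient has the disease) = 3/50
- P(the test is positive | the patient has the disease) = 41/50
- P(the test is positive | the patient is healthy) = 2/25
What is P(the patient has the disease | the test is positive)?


Using Bayes' theorem:
P(A|B) = P(B|A)·P(A) / P(B)

P(the test is positive) = 41/50 × 3/50 + 2/25 × 47/50
= 123/2500 + 47/625 = 311/2500

P(the patient has the disease|the test is positive) = (123/2500) / (311/2500) = 123/311

P(the patient has the disease|the test is positive) = 123/311 ≈ 39.55%


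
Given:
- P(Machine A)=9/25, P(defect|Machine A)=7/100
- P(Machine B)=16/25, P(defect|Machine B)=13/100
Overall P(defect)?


P(B) = Σ P(B|Aᵢ)×P(Aᵢ)
  7/100×9/25 = 63/2500
  13/100×16/25 = 52/625
Sum = 271/2500

P(defect) = 271/2500 ≈ 10.84%


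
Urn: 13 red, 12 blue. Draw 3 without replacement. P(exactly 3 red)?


Hypergeometric: C(13,3)×C(12,0)/C(25,3)
= 286×1/2300 = 143/1150

P(X=3) = 143/1150 ≈ 12.43%


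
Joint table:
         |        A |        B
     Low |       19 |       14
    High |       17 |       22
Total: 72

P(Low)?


P(Low) = (19+14)/72 = 33/72 = 11/24

P(Low) = 11/24 ≈ 45.83%


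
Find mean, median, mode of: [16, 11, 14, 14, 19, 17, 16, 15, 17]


Sorted: [11, 14, 14, 15, 16, 16, 17, 17, 19]
Mean = 139/9
Median = 16
Freq: {16: 2, 11: 1, 14: 2, 19: 1, 17: 2, 15: 1}
Mode: [14, 16, 17]

Mean=139/9, Median=16, Mode=[14, 16, 17]


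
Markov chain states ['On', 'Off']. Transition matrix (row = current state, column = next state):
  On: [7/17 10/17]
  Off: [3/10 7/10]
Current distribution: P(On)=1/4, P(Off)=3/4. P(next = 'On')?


P(next=On) = Σᵢ P(now=i)×P(i→On)
= 1/4×7/17 + 3/4×3/10
= 7/68 + 9/40 = 223/680

P = 223/680 ≈ 0.3279


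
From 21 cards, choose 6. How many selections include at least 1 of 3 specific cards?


Complement: C(21,6) - C(18,6) = 54264 - 18564 = 35700

35700


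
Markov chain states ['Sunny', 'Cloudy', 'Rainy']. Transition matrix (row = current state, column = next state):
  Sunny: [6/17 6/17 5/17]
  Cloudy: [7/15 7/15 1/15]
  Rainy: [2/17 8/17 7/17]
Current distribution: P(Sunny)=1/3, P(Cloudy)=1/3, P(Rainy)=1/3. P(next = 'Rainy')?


P(next=Rainy) = Σᵢ P(now=i)×P(i→Rainy)
= 1/3×5/17 + 1/3×1/15 + 1/3×7/17
= 5/51 + 1/45 + 7/51 = 197/765

P = 197/765 ≈ 0.2575


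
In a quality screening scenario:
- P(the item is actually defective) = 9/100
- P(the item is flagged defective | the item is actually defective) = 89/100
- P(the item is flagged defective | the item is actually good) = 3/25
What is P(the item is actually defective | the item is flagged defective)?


Using Bayes' theorem:
P(A|B) = P(B|A)·P(A) / P(B)

P(the item is flagged defective) = 89/100 × 9/100 + 3/25 × 91/100
= 801/10000 + 273/2500 = 1893/10000

P(the item is actually defective|the item is flagged defective) = (801/10000) / (1893/10000) = 267/631

P(the item is actually defective|the item is flagged defective) = 267/631 ≈ 42.31%


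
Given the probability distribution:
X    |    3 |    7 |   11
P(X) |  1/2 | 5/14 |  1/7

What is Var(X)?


E[X] = 39/7
E[X²] = 275/7
Var(X) = E[X²] - (E[X])² = 275/7 - 1521/49 = 404/49

Var(X) = 404/49 ≈ 8.2449


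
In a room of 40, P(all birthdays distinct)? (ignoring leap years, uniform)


P(all different) = Π(365-i)/365 for i=0..39
= (365/365)×(364/365)×...×(326/365)
= 0.108768

P ≈ 0.1088 ≈ 10.88%


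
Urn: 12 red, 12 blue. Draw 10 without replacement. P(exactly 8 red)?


Hypergeometric: C(12,8)×C(12,2)/C(24,10)
= 495×66/1961256 = 495/29716

P(X=8) = 495/29716 ≈ 1.67%


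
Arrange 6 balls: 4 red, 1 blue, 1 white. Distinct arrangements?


6!/(4!×1!×1!) = 30

30


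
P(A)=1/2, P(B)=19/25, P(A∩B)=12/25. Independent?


P(A)×P(B) = 19/50
P(A∩B) = 12/25
Not equal → NOT independent

No, not independent


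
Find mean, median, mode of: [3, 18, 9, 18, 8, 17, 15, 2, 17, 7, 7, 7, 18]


Sorted: [2, 3, 7, 7, 7, 8, 9, 15, 17, 17, 18, 18, 18]
Mean = 146/13
Median = 9
Freq: {3: 1, 18: 3, 9: 1, 8: 1, 17: 2, 15: 1, 2: 1, 7: 3}
Mode: [7, 18]

Mean=146/13, Median=9, Mode=[7, 18]


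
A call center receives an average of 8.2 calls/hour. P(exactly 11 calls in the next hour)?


Poisson(λ=8.2): P(X=11) = e^(-λ)×λ^k/k!
= e^(-8.2) × 8.2^11 / 11!
≈ 0.00027465357 × 11270738569.5 / 39916800 ≈ 0.077550

P(X=11) ≈ 0.077550 ≈ 7.76%


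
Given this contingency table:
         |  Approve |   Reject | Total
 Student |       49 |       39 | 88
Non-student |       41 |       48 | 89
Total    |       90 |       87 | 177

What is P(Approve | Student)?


P(Approve | Student) = 49/(49+39) = 49/88

P(Approve|Student) = 49/88 ≈ 55.68%


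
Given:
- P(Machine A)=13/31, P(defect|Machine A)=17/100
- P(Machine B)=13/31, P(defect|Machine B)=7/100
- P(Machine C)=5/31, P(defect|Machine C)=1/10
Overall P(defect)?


P(B) = Σ P(B|Aᵢ)×P(Aᵢ)
  17/100×13/31 = 221/3100
  7/100×13/31 = 91/3100
  1/10×5/31 = 1/62
Sum = 181/1550

P(defect) = 181/1550 ≈ 11.68%


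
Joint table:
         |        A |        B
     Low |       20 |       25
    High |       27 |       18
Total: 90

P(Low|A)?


P(Low|A) = 20/(20+27) = 20/47

P = 20/47 ≈ 42.55%


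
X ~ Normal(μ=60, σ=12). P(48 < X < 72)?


z₁=(48-60)/12=-1.0, z₂=(72-60)/12=1.0
P = Φ(1.0) - Φ(-1.0) = 0.841345 - 0.158655 = 0.682690 ≈ 0.6827

P(48 < X < 72) ≈ 0.6827


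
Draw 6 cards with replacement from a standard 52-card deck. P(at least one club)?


P(not a club) = 39/52 = 3/4
P(none in 6 draws) = (3/4)^6 = 729/4096
P(≥1 club) = 1 - 729/4096 = 3367/4096

P = 3367/4096 ≈ 82.20%


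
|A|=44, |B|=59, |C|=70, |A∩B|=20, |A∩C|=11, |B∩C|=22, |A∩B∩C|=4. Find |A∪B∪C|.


|A∪B∪C| = 44+59+70-20-11-22+4 = 124

|A∪B∪C| = 124


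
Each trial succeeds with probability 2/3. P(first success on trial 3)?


Geometric: P(X=3) = (1-p)^(k-1)×p = (1/3)^2×2/3 = 2/27

P(X=3) = 2/27 ≈ 7.41%


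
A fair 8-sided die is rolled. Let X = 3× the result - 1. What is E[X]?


E[die] = (1+8)/2 = 9/2
E[X] = 3×9/2 - 1 = 25/2

E[X] = 25/2


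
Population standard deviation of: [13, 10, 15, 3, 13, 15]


Mean = 69/6 = 23/2
  (13-23/2)²=9/4
  (10-23/2)²=9/4
  (15-23/2)²=49/4
  (3-23/2)²=289/4
  (13-23/2)²=9/4
  (15-23/2)²=49/4
Σ(x-μ)² = 207/2
σ² = (207/2)/6 = 69/4

σ = √(69/4) ≈ 4.1533


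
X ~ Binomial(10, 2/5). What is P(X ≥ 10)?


P(X ≥ 10) = Σ P(X=i) for i=10..10
P(X=10) = 1024/9765625
Sum = 1024/9765625

P(X ≥ 10) = 1024/9765625 ≈ 0.01%


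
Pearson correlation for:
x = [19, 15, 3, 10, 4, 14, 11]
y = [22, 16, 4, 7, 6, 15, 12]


n=7, Σx=76, Σy=82, Σxy=1106, Σx²=1028, Σy²=1210
r = (7×1106 - 76×82)/√((7×1028 - 76²)(7×1210 - 82²))
= 1510/√(1420×1746) = 1510/√2479320 ≈ 1510/1574.5857 ≈ 0.9590

r ≈ 0.9590


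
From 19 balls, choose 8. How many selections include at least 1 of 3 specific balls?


Complement: C(19,8) - C(16,8) = 75582 - 12870 = 62712

62712


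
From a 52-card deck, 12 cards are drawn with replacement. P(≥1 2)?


P(not a 2) = 48/52 = 12/13
P(none in 12 draws) = (12/13)^12 = 8916100448256/23298085122481
P(≥1 2) = 1 - 8916100448256/23298085122481 = 14381984674225/23298085122481

P = 14381984674225/23298085122481 ≈ 61.73%


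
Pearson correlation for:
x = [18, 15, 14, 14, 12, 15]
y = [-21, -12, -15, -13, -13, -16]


n=6, Σx=88, Σy=-90, Σxy=-1346, Σx²=1310, Σy²=1404
r = (6×(-1346) - 88×(-90))/√((6×1310 - 88²)(6×1404 - (-90)²))
= -156/√(116×324) = -156/√37584 ≈ -156/193.8659 ≈ -0.8047

r ≈ -0.8047


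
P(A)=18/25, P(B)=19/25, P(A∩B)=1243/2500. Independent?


P(A)×P(B) = 342/625
P(A∩B) = 1243/2500
Not equal → NOT independent

No, not independent


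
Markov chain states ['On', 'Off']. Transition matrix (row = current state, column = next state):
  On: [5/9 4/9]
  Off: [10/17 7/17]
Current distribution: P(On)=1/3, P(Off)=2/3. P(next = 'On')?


P(next=On) = Σᵢ P(now=i)×P(i→On)
= 1/3×5/9 + 2/3×10/17
= 5/27 + 20/51 = 265/459

P = 265/459 ≈ 0.5773


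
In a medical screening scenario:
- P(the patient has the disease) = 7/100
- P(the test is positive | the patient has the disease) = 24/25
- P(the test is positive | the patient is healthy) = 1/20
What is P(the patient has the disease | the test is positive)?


Using Bayes' theorem:
P(A|B) = P(B|A)·P(A) / P(B)

P(the test is positive) = 24/25 × 7/100 + 1/20 × 93/100
= 42/625 + 93/2000 = 1137/10000

P(the patient has the disease|the test is positive) = (42/625) / (1137/10000) = 224/379

P(the patient has the disease|the test is positive) = 224/379 ≈ 59.10%


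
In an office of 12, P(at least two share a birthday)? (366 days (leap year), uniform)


P(all different) = Π(366-i)/366 for i=0..11
= 0.833396
P(match) = 1 - 0.833396 = 0.166604

P ≈ 0.1666 ≈ 16.66%


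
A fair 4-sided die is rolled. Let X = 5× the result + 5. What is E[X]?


E[die] = (1+4)/2 = 5/2
E[X] = 5×5/2 + 5 = 35/2

E[X] = 35/2


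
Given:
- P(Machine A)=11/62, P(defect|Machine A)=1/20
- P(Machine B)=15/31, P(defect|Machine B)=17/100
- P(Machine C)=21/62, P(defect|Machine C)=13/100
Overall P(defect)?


P(B) = Σ P(B|Aᵢ)×P(Aᵢ)
  1/20×11/62 = 11/1240
  17/100×15/31 = 51/620
  13/100×21/62 = 273/6200
Sum = 419/3100

P(defect) = 419/3100 ≈ 13.52%


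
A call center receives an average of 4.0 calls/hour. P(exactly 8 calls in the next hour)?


Poisson(λ=4.0): P(X=8) = e^(-λ)×λ^k/k!
= e^(-4.0) × 4.0^8 / 8!
≈ 0.01831563889 × 65536 / 40320 ≈ 0.029770

P(X=8) ≈ 0.029770 ≈ 2.98%


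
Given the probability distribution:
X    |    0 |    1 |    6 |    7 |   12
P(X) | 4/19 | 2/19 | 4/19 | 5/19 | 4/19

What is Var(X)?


E[X] = 109/19
E[X²] = 967/19
Var(X) = E[X²] - (E[X])² = 967/19 - 11881/361 = 6492/361

Var(X) = 6492/361 ≈ 17.9834


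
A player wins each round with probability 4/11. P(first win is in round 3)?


Geometric: P(X=3) = (1-p)^(k-1)×p = (7/11)^2×4/11 = 196/1331

P(X=3) = 196/1331 ≈ 14.73%


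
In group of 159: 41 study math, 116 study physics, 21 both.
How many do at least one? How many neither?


|A∪B| = 41+116-21 = 136
Neither = 159-136 = 23

At least one: 136; Neither: 23


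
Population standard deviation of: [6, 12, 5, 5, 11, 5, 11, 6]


Mean = 61/8
  (6-61/8)²=169/64
  (12-61/8)²=1225/64
  (5-61/8)²=441/64
  (5-61/8)²=441/64
  (11-61/8)²=729/64
  (5-61/8)²=441/64
  (11-61/8)²=729/64
  (6-61/8)²=169/64
Σ(x-μ)² = 543/8
σ² = (543/8)/8 = 543/64

σ = √(543/64) ≈ 2.9128


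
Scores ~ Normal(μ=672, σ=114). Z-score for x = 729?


z = (x - μ)/σ = (729 - 672)/114 = 0.5

z = 0.5


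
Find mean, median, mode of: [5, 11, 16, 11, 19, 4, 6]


Sorted: [4, 5, 6, 11, 11, 16, 19]
Mean = 72/7
Median = 11
Freq: {5: 1, 11: 2, 16: 1, 19: 1, 4: 1, 6: 1}
Mode: [11]

Mean=72/7, Median=11, Mode=11


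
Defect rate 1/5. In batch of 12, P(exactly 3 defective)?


Binomial: P(X=3) = C(12,3)×p^3×(1-p)^9
= 220 × 1/125 × 262144/1953125 = 11534336/48828125

P(X=3) = 11534336/48828125 ≈ 23.62%


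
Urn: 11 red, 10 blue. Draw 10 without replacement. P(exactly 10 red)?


Hypergeometric: C(11,10)×C(10,0)/C(21,10)
= 11×1/352716 = 11/352716

P(X=10) = 11/352716 ≈ 0.00%


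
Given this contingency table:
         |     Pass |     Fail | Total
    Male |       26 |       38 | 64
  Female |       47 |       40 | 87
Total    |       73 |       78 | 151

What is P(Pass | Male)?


P(Pass | Male) = 26/(26+38) = 26/64 = 13/32

P(Pass|Male) = 13/32 ≈ 40.62%


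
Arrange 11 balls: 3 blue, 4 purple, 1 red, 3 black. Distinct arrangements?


11!/(3!×4!×1!×3!) = 46200

46200


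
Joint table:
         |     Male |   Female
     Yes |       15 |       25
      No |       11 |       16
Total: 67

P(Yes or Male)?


P(Yes∨Male) = P(Yes) + P(Male) - P(Yes∧Male)
= (40 + 26 - 15)/67 = 51/67

P = 51/67 ≈ 76.12%


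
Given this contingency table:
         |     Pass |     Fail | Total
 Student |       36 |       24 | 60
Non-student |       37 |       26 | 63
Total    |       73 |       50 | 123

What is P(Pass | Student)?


P(Pass | Student) = 36/(36+24) = 36/60 = 3/5

P(Pass|Student) = 3/5 ≈ 60.00%


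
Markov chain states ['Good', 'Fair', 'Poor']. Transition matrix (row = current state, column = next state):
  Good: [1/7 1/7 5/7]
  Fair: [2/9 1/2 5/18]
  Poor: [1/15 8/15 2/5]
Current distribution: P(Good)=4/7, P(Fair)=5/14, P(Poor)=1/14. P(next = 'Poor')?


P(next=Poor) = Σᵢ P(now=i)×P(i→Poor)
= 4/7×5/7 + 5/14×5/18 + 1/14×2/5
= 20/49 + 25/252 + 1/35 = 4727/8820

P = 4727/8820 ≈ 0.5359


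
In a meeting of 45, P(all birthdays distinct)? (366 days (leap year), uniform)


P(all different) = Π(366-i)/366 for i=0..44
= (366/366)×(365/366)×...×(322/366)
= 0.059503

P ≈ 0.0595 ≈ 5.95%


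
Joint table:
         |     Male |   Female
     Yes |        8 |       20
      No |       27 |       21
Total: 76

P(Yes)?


P(Yes) = (8+20)/76 = 28/76 = 7/19

P(Yes) = 7/19 ≈ 36.84%


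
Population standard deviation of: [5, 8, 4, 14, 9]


Mean = 40/5 = 8
  (5-8)²=9
  (8-8)²=0
  (4-8)²=16
  (14-8)²=36
  (9-8)²=1
Σ(x-μ)² = 62
σ² = 62/5

σ = √(62/5) ≈ 3.5214


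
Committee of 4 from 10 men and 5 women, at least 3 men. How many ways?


Count by #men:
  3M,1W: C(10,3)×C(5,1)=600
  4M,0W: C(10,4)×C(5,0)=210
Total = 810

810


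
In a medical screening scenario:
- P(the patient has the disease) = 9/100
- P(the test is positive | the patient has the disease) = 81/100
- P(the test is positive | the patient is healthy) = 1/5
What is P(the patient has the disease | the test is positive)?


Using Bayes' theorem:
P(A|B) = P(B|A)·P(A) / P(B)

P(the test is positive) = 81/100 × 9/100 + 1/5 × 91/100
= 729/10000 + 91/500 = 2549/10000

P(the patient has the disease|the test is positive) = (729/10000) / (2549/10000) = 729/2549

P(the patient has the disease|the test is positive) = 729/2549 ≈ 28.60%


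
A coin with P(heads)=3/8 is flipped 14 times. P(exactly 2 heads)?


Binomial: P(X=2) = C(14,2)×p^2×(1-p)^12
= 91 × 9/64 × 244140625/68719476736 = 199951171875/4398046511104

P(X=2) = 199951171875/4398046511104 ≈ 4.55%


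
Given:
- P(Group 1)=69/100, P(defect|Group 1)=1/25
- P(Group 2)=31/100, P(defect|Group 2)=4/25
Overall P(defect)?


P(B) = Σ P(B|Aᵢ)×P(Aᵢ)
  1/25×69/100 = 69/2500
  4/25×31/100 = 31/625
Sum = 193/2500

P(defect) = 193/2500 ≈ 7.72%


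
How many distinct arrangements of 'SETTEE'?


Letters: 6, freq: {'S': 1, 'E': 3, 'T': 2}
6!/(1!×3!×2!) = 720/12 = 60

60


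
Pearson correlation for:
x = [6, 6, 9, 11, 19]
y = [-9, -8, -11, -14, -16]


n=5, Σx=51, Σy=-58, Σxy=-659, Σx²=635, Σy²=718
r = (5×(-659) - 51×(-58))/√((5×635 - 51²)(5×718 - (-58)²))
= -337/√(574×226) = -337/√129724 ≈ -337/360.1722 ≈ -0.9357

r ≈ -0.9357


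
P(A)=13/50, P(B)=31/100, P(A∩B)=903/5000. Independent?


P(A)×P(B) = 403/5000
P(A∩B) = 903/5000
Not equal → NOT independent

No, not independent


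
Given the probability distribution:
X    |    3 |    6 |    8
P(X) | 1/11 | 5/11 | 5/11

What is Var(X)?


E[X] = 73/11
E[X²] = 509/11
Var(X) = E[X²] - (E[X])² = 509/11 - 5329/121 = 270/121

Var(X) = 270/121 ≈ 2.2314


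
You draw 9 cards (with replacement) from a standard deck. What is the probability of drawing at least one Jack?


P(not a Jack) = 48/52 = 12/13
P(none in 9 draws) = (12/13)^9 = 5159780352/10604499373
P(≥1 Jack) = 1 - 5159780352/10604499373 = 5444719021/10604499373

P = 5444719021/10604499373 ≈ 51.34%


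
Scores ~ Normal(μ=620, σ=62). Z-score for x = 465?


z = (x - μ)/σ = (465 - 620)/62 = -2.5

z = -2.5


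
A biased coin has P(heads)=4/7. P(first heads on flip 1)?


Geometric: P(X=1) = (1-p)^(k-1)×p = (3/7)^0×4/7 = 4/7

P(X=1) = 4/7 ≈ 57.14%


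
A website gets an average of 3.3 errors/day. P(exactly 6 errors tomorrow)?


Poisson(λ=3.3): P(X=6) = e^(-λ)×λ^k/k!
= e^(-3.3) × 3.3^6 / 6!
≈ 0.0368831674 × 1291.467969 / 720 ≈ 0.066158

P(X=6) ≈ 0.066158 ≈ 6.62%


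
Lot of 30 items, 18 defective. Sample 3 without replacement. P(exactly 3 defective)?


Hypergeometric: C(18,3)×C(12,0)/C(30,3)
= 816×1/4060 = 204/1015

P(X=3) = 204/1015 ≈ 20.10%


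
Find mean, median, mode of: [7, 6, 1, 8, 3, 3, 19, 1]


Sorted: [1, 1, 3, 3, 6, 7, 8, 19]
Mean = 48/8 = 6
Median = 9/2
Freq: {7: 1, 6: 1, 1: 2, 8: 1, 3: 2, 19: 1}
Mode: [1, 3]

Mean=6, Median=9/2, Mode=[1, 3]


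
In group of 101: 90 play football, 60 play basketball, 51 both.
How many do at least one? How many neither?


|A∪B| = 90+60-51 = 99
Neither = 101-99 = 2

At least one: 99; Neither: 2


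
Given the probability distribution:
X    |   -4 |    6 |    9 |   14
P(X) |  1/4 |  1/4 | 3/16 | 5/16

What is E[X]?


E[X] = Σ x·P(X=x)
= (-4)×(1/4) + (6)×(1/4) + (9)×(3/16) + (14)×(5/16)
= 105/16

E[X] = 105/16


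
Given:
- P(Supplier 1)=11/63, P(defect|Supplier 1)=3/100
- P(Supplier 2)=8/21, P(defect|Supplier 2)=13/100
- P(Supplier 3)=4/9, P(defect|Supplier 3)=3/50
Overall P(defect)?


P(B) = Σ P(B|Aᵢ)×P(Aᵢ)
  3/100×11/63 = 11/2100
  13/100×8/21 = 26/525
  3/50×4/9 = 2/75
Sum = 57/700

P(defect) = 57/700 ≈ 8.14%


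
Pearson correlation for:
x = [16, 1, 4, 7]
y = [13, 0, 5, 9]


n=4, Σx=28, Σy=27, Σxy=291, Σx²=322, Σy²=275
r = (4×291 - 28×27)/√((4×322 - 28²)(4×275 - 27²))
= 408/√(504×371) = 408/√186984 ≈ 408/432.4165 ≈ 0.9435

r ≈ 0.9435


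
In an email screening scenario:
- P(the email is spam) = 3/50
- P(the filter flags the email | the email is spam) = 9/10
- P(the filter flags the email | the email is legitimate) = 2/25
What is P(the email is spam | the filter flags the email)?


Using Bayes' theorem:
P(A|B) = P(B|A)·P(A) / P(B)

P(the filter flags the email) = 9/10 × 3/50 + 2/25 × 47/50
= 27/500 + 47/625 = 323/2500

P(the email is spam|the filter flags the email) = (27/500) / (323/2500) = 135/323

P(the email is spam|the filter flags the email) = 135/323 ≈ 41.80%


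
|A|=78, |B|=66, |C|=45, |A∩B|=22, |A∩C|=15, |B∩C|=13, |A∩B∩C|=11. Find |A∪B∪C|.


|A∪B∪C| = 78+66+45-22-15-13+11 = 150

|A∪B∪C| = 150


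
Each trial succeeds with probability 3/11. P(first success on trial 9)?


Geometric: P(X=9) = (1-p)^(k-1)×p = (8/11)^8×3/11 = 50331648/2357947691

P(X=9) = 50331648/2357947691 ≈ 2.13%


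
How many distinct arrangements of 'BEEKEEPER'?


Letters: 9, freq: {'B': 1, 'E': 5, 'K': 1, 'P': 1, 'R': 1}
9!/(1!×5!×1!×1!×1!) = 362880/120 = 3024

3024


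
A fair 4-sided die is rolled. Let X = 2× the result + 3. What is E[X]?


E[die] = (1+4)/2 = 5/2
E[X] = 2×5/2 + 3 = 8

E[X] = 8


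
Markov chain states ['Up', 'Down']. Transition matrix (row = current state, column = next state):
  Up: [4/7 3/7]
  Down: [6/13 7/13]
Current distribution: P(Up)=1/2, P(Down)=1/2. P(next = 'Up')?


P(next=Up) = Σᵢ P(now=i)×P(i→Up)
= 1/2×4/7 + 1/2×6/13
= 2/7 + 3/13 = 47/91

P = 47/91 ≈ 0.5165


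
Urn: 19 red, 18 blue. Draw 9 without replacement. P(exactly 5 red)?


Hypergeometric: C(19,5)×C(18,4)/C(37,9)
= 11628×3060/124403620 = 104652/365893

P(X=5) = 104652/365893 ≈ 28.60%


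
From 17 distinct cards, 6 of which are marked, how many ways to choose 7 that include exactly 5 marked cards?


Choose 5 of the 6 marked cards and 2 of the other 11 cards:
C(6,5)×C(11,2) = 6×55 = 330

330


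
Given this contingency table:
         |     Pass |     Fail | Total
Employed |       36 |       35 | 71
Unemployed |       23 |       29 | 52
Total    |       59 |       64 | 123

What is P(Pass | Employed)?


P(Pass | Employed) = 36/(36+35) = 36/71

P(Pass|Employed) = 36/71 ≈ 50.70%


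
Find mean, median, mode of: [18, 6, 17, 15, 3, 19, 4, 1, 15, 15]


Sorted: [1, 3, 4, 6, 15, 15, 15, 17, 18, 19]
Mean = 113/10
Median = 15
Freq: {18: 1, 6: 1, 17: 1, 15: 3, 3: 1, 19: 1, 4: 1, 1: 1}
Mode: [15]

Mean=113/10, Median=15, Mode=15


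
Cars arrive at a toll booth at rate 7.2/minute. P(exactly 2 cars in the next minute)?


Poisson(λ=7.2): P(X=2) = e^(-λ)×λ^k/k!
= e^(-7.2) × 7.2^2 / 2!
≈ 0.0007465858084 × 51.84 / 2 ≈ 0.019352

P(X=2) ≈ 0.019352 ≈ 1.94%


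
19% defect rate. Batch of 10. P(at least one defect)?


P(all good) = (81/100)^10 = 12157665459056928801/100000000000000000000
P(≥1 defect) = 87842334540943071199/100000000000000000000

P = 87842334540943071199/100000000000000000000 ≈ 87.84%


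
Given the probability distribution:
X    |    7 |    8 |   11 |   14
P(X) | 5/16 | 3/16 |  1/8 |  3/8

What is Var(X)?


E[X] = 165/16
E[X²] = 1855/16
Var(X) = E[X²] - (E[X])² = 1855/16 - 27225/256 = 2455/256

Var(X) = 2455/256 ≈ 9.5898


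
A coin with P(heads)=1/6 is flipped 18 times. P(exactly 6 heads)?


Binomial: P(X=6) = C(18,6)×p^6×(1-p)^12
= 18564 × 1/46656 × 244140625/2176782336 = 377685546875/8463329722368

P(X=6) = 377685546875/8463329722368 ≈ 4.46%


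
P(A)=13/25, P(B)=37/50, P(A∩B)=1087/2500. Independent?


P(A)×P(B) = 481/1250
P(A∩B) = 1087/2500
Not equal → NOT independent

No, not independent


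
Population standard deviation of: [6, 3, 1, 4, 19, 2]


Mean = 35/6
  (6-35/6)²=1/36
  (3-35/6)²=289/36
  (1-35/6)²=841/36
  (4-35/6)²=121/36
  (19-35/6)²=6241/36
  (2-35/6)²=529/36
Σ(x-μ)² = 1337/6
σ² = (1337/6)/6 = 1337/36

σ = √(1337/36) ≈ 6.0942


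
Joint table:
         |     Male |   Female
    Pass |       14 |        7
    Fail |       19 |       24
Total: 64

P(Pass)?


P(Pass) = (14+7)/64 = 21/64

P(Pass) = 21/64 ≈ 32.81%


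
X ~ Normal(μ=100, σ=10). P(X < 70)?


z = (70-100)/10 = -3.0
P(Z < -3.0) = 0.0013

P(X < 70) ≈ 0.0013


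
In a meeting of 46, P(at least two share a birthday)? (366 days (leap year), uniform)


P(all different) = Π(366-i)/366 for i=0..45
= 0.052187
P(match) = 1 - 0.052187 = 0.947813

P ≈ 0.9478 ≈ 94.78%


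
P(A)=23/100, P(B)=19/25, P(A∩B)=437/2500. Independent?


P(A)×P(B) = 437/2500
P(A∩B) = 437/2500
Equal ✓ → Independent

Yes, independent


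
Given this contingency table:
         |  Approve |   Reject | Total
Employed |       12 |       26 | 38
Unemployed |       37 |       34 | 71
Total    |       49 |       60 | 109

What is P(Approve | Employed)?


P(Approve | Employed) = 12/(12+26) = 12/38 = 6/19

P(Approve|Employed) = 6/19 ≈ 31.58%


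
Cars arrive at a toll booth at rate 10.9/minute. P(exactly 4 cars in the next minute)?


Poisson(λ=10.9): P(X=4) = e^(-λ)×λ^k/k!
= e^(-10.9) × 10.9^4 / 4!
≈ 1.8458234e-05 × 14115.8161 / 24 ≈ 0.010856

P(X=4) ≈ 0.010856 ≈ 1.09%


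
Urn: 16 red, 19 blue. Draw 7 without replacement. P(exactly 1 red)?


Hypergeometric: C(16,1)×C(19,6)/C(35,7)
= 16×27132/6724520 = 3192/49445

P(X=1) = 3192/49445 ≈ 6.46%


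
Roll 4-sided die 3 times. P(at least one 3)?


P(no 3)^3 = (3/4)^3 = 27/64
P(≥1) = 1 - 27/64 = 37/64

P = 37/64 ≈ 57.81%


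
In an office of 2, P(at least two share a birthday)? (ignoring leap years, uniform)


P(all different) = Π(365-i)/365 for i=0..1
= 0.997260
P(match) = 1 - 0.997260 = 0.002740

P ≈ 0.0027 ≈ 0.27%
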